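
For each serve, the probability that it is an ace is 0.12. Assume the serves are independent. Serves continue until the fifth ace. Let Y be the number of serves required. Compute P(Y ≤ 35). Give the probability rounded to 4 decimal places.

Finishing within 35 serves ⇔ at least 5 successes in the first 35. With X ~ Binomial(35, 0.12), P(Y ≤ 35) = 1 − P(X ≤ 4).
  k=0: C(35,0)·0.12^0·0.88^35 = 0.011400
  k=1: C(35,1)·0.12^1·0.88^34 = 0.054408
  k=2: C(35,2)·0.12^2·0.88^33 = 0.126127
  k=3: C(35,3)·0.12^3·0.88^32 = 0.189190
  k=4: C(35,4)·0.12^4·0.88^31 = 0.206389
1 − 0.587514 = 0.412486

0.4125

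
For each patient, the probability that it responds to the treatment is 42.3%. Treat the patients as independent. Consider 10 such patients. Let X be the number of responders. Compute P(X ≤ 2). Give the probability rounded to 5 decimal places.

X ~ Binomial(10, 0.423); P(X ≤ 2) = Σ C(10,k) p^k (1−p)^(10−k) over k:
  k=0: C(10,0)·0.423^0·0.577^10 = 0.0040903
  k=1: C(10,1)·0.423^1·0.577^9 = 0.0299863
  k=2: C(10,2)·0.423^2·0.577^8 = 0.0989236
Total = 0.1330002

0.13300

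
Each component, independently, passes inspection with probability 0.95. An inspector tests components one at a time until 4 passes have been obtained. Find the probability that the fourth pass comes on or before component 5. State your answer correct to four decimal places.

Finishing within 5 components ⇔ at least 4 successes in the first 5. With X ~ Binomial(5, 0.95), P(Y ≤ 5) = 1 − P(X ≤ 3).
  k=0: C(5,0)·0.95^0·0.05^5 = 0.000000
  k=1: C(5,1)·0.95^1·0.05^4 = 0.000030
  k=2: C(5,2)·0.95^2·0.05^3 = 0.001128
  k=3: C(5,3)·0.95^3·0.05^2 = 0.021434
1 − 0.022593 = 0.977407

0.9774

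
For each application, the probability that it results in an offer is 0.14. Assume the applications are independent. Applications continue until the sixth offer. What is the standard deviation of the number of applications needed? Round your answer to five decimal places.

Y = total applications until the sixth success; negative binomial with r=6, p=0.14.
SD(Y) = √[r(1−p)/p²] = √(263.2653061) = 16.2254524

16.22545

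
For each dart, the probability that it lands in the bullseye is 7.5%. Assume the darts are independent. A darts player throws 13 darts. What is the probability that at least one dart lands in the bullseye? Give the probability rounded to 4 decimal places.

0.6371

P(at least one) = 1 − P(none) = 1 − (1 − 0.075)^13
= 1 − 0.362946 = 0.637054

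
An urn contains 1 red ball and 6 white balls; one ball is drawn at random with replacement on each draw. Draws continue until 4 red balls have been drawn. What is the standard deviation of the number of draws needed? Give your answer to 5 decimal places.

12.96148

Y = total draws until the fourth success; negative binomial with r=4, p=0.142857.
SD(Y) = √[r(1−p)/p²] = √(168.0000000) = 12.9614814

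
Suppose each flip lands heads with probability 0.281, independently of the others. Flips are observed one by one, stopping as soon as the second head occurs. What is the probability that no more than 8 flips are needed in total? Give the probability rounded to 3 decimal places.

Finishing within 8 flips ⇔ at least 2 successes in the first 8. With X ~ Binomial(8, 0.281), P(Y ≤ 8) = 1 − P(X ≤ 1).
  k=0: C(8,0)·0.281^0·0.719^8 = 0.07142
  k=1: C(8,1)·0.281^1·0.719^7 = 0.22331
1 − 0.29473 = 0.70527

0.705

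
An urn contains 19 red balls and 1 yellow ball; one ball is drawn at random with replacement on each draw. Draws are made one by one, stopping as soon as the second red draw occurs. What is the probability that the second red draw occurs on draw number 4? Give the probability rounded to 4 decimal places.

0.0068

Y = trial on which the second success occurs; negative binomial, r=2, p=0.95.
P(Y=4) = C(3,1) · p^2 · (1−p)^2
= 3 · 0.9025 · 0.0025 = 0.006769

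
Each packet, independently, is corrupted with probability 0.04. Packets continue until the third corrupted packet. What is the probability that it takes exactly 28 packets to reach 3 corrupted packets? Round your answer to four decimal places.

0.0081

Y = trial on which the third success occurs; negative binomial, r=3, p=0.04.
P(Y=28) = C(27,2) · p^3 · (1−p)^25
= 351 · 6.4e-05 · 0.3604 = 0.008096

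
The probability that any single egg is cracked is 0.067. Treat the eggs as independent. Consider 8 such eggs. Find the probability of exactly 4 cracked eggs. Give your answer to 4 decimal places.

X ~ Binomial(n=8, p=0.067).
P(X=4) = C(8,4) · p^4 · (1−p)^4
= 70 · 2.0151e-05 · 0.75775 = 0.001069

0.0011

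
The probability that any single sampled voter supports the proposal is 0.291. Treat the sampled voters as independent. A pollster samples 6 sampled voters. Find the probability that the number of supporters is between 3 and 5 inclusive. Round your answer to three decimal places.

0.239

X ~ Binomial(6, 0.291); P(3 ≤ X ≤ 5) = Σ C(6,k) p^k (1−p)^(6−k) over k:
  k=3: C(6,3)·0.291^3·0.709^3 = 0.17565
  k=4: C(6,4)·0.291^4·0.709^2 = 0.05407
  k=5: C(6,5)·0.291^5·0.709^1 = 0.00888
Total = 0.23860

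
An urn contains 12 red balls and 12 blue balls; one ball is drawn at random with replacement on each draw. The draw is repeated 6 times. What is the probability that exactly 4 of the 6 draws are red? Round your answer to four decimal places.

X ~ Binomial(n=6, p=0.50).
P(X=4) = C(6,4) · p^4 · (1−p)^2
= 15 · 0.0625 · 0.25 = 0.234375

0.2344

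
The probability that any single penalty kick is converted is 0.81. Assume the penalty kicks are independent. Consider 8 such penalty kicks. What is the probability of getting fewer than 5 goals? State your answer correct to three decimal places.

X ~ Binomial(8, 0.81); P(X ≤ 4) = Σ C(8,k) p^k (1−p)^(8−k) over k:
  k=0: C(8,0)·0.81^0·0.19^8 = 0.00000
  k=1: C(8,1)·0.81^1·0.19^7 = 0.00006
  k=2: C(8,2)·0.81^2·0.19^6 = 0.00086
  k=3: C(8,3)·0.81^3·0.19^5 = 0.00737
  k=4: C(8,4)·0.81^4·0.19^4 = 0.03927
Total = 0.04756

0.048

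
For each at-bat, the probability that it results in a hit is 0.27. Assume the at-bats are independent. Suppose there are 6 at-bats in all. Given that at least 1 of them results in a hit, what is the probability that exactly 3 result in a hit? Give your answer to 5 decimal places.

0.18045

X ~ Binomial(6, 0.27). Want P(X=3 | X≥1) = P(X=3) / P(X≥1).
P(X=3) = C(6,3)·0.27^3·0.73^3 = 0.1531404
P(X≥1) = 1 − 0.1513342 = 0.8486658
Ratio = 0.1531404 / 0.8486658 = 0.1804485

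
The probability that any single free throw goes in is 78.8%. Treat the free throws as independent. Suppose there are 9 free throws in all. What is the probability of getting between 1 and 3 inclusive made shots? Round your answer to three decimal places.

X ~ Binomial(9, 0.788); P(1 ≤ X ≤ 3) = Σ C(9,k) p^k (1−p)^(9−k) over k:
  k=1: C(9,1)·0.788^1·0.212^8 = 0.00003
  k=2: C(9,2)·0.788^2·0.212^7 = 0.00043
  k=3: C(9,3)·0.788^3·0.212^6 = 0.00373
Total = 0.00419

0.004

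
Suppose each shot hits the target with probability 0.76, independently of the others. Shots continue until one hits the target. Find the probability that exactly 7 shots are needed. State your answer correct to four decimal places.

0.0001

Geometric (trials to first success), p = 0.76.
P(Y = 7) = (1−p)^6 · p = 0.0001911 · 0.76 = 0.000145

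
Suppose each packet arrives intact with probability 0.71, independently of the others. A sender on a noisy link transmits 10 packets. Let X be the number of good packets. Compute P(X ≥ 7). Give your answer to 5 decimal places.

0.67608

X ~ Binomial(10, 0.71); P(X ≥ 7) = Σ C(10,k) p^k (1−p)^(10−k) over k:
  k=7: C(10,7)·0.71^7·0.29^3 = 0.2661851
  k=8: C(10,8)·0.71^8·0.29^2 = 0.2443854
  k=9: C(10,9)·0.71^9·0.29^1 = 0.1329607
  k=10: C(10,10)·0.71^10·0.29^0 = 0.0325524
Total = 0.6760836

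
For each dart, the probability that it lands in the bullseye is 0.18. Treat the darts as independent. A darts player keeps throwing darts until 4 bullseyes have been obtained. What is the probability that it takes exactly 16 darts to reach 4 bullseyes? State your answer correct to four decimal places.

Y = trial on which the fourth success occurs; negative binomial, r=4, p=0.18.
P(Y=16) = C(15,3) · p^4 · (1−p)^12
= 455 · 0.0010498 · 0.09242 = 0.044144

0.0441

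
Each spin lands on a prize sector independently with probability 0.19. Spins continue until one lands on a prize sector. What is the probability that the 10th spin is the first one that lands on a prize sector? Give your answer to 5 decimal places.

Geometric (trials to first success), p = 0.19.
P(Y = 10) = (1−p)^9 · p = 0.15009 · 0.19 = 0.0285180

0.02852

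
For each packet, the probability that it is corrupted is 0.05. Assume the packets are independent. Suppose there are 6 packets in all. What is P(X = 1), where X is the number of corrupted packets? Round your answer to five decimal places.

X ~ Binomial(n=6, p=0.05).
P(X=1) = C(6,1) · p^1 · (1−p)^5
= 6 · 0.05 · 0.77378 = 0.2321343

0.23213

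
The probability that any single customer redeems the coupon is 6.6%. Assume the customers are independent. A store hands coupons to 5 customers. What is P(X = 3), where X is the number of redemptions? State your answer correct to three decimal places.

0.003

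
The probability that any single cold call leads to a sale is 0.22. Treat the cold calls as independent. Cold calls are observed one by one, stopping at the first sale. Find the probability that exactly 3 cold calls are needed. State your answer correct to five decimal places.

Geometric (trials to first success), p = 0.22.
P(Y = 3) = (1−p)^2 · p = 0.6084 · 0.22 = 0.1338480

0.13385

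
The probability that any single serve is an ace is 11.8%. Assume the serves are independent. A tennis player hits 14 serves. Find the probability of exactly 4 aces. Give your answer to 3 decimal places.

0.055

X ~ Binomial(n=14, p=0.118).
P(X=4) = C(14,4) · p^4 · (1−p)^10
= 1001 · 0.00019388 · 0.2849 = 0.05529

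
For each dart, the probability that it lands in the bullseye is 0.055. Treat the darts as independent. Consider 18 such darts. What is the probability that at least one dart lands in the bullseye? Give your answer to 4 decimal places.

0.6388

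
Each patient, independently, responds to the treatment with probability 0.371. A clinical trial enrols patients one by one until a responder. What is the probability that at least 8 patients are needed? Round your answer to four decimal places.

0.0390

Y = number of patients to the first success; geometric, p = 0.371.
P(Y > 7) = P(first 7 all fail) = (1−p)^7 = 0.038954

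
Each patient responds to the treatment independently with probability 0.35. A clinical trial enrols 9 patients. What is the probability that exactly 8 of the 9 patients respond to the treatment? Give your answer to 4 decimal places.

X ~ Binomial(n=9, p=0.35).
P(X=8) = C(9,8) · p^8 · (1−p)^1
= 9 · 0.00022519 · 0.65 = 0.001317

0.0013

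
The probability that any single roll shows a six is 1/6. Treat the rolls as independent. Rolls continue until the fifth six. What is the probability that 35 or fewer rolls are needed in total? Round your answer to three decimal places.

0.716

Finishing within 35 rolls ⇔ at least 5 successes in the first 35. With X ~ Binomial(35, 0.166667), P(Y ≤ 35) = 1 − P(X ≤ 4).
  k=0: C(35,0)·0.166667^0·0.833333^35 = 0.00169
  k=1: C(35,1)·0.166667^1·0.833333^34 = 0.01185
  k=2: C(35,2)·0.166667^2·0.833333^33 = 0.04029
  k=3: C(35,3)·0.166667^3·0.833333^32 = 0.08865
  k=4: C(35,4)·0.166667^4·0.833333^31 = 0.14183
1 − 0.28432 = 0.71568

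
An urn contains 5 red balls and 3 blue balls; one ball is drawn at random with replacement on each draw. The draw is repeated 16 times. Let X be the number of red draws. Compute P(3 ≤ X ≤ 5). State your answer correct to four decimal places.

0.0111

X ~ Binomial(16, 0.625); P(3 ≤ X ≤ 5) = Σ C(16,k) p^k (1−p)^(16−k) over k:
  k=3: C(16,3)·0.625^3·0.375^13 = 0.000396
  k=4: C(16,4)·0.625^4·0.375^12 = 0.002148
  k=5: C(16,5)·0.625^5·0.375^11 = 0.008591
Total = 0.011135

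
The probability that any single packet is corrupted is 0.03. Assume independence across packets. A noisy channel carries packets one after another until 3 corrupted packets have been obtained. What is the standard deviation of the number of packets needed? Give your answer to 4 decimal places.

56.8624

Y = total packets until the third success; negative binomial with r=3, p=0.03.
SD(Y) = √[r(1−p)/p²] = √(3233.333333) = 56.862407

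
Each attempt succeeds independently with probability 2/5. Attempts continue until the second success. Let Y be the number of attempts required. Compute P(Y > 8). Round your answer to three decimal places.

0.106

Needing more than 8 attempts ⇔ fewer than 2 successes in the first 8. With X ~ Binomial(8, 0.40), P(Y > 8) = P(X ≤ 1).
  k=0: C(8,0)·0.40^0·0.60^8 = 0.01680
  k=1: C(8,1)·0.40^1·0.60^7 = 0.08958
P(X ≤ 1) = 0.10638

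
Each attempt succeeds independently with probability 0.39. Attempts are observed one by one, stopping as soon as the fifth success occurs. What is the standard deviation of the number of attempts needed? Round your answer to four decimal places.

4.4780

Y = total attempts until the fifth success; negative binomial with r=5, p=0.39.
SD(Y) = √[r(1−p)/p²] = √(20.052597) = 4.478013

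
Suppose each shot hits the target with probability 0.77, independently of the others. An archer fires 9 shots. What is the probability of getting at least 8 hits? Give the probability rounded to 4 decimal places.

0.3509

X ~ Binomial(9, 0.77); P(X ≥ 8) = Σ C(9,k) p^k (1−p)^(9−k) over k:
  k=8: C(9,8)·0.77^8·0.23^1 = 0.255797
  k=9: C(9,9)·0.77^9·0.23^0 = 0.095152
Total = 0.350949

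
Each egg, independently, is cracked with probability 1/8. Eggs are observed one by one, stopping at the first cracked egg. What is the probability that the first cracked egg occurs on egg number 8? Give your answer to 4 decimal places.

0.0491

Geometric (trials to first success), p = 0.125.
P(Y = 8) = (1−p)^7 · p = 0.3927 · 0.125 = 0.049087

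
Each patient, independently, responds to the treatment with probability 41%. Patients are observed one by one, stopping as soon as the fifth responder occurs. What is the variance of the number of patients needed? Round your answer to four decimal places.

Y = total patients until the fifth success; negative binomial with r=5, p=0.41.
Var(Y) = r(1−p)/p² = 5·0.59 / 0.41² = 17.549078

17.5491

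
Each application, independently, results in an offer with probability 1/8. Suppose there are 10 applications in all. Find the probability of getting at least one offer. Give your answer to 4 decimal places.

0.7369

P(at least one) = 1 − P(none) = 1 − (1 − 0.125)^10
= 1 − 0.263076 = 0.736924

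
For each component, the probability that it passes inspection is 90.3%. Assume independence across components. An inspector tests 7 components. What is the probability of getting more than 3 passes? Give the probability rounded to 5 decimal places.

X ~ Binomial(7, 0.903); P(X ≥ 4) = Σ C(7,k) p^k (1−p)^(7−k) over k:
  k=4: C(7,4)·0.903^4·0.097^3 = 0.0212390
  k=5: C(7,5)·0.903^5·0.097^2 = 0.1186319
  k=6: C(7,6)·0.903^6·0.097^1 = 0.3681258
  k=7: C(7,7)·0.903^7·0.097^0 = 0.4895694
Total = 0.9975661

0.99757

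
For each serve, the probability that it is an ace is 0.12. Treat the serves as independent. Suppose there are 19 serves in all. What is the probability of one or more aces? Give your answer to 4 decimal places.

0.9119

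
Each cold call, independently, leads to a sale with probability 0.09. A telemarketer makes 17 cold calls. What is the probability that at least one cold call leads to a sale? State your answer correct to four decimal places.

P(at least one) = 1 − P(none) = 1 − (1 − 0.09)^17
= 1 − 0.201235 = 0.798765

0.7988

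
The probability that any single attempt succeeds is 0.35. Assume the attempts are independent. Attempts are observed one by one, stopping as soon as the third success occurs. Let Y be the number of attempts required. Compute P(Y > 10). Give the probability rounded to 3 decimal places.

0.262

Needing more than 10 attempts ⇔ fewer than 3 successes in the first 10. With X ~ Binomial(10, 0.35), P(Y > 10) = P(X ≤ 2).
  k=0: C(10,0)·0.35^0·0.65^10 = 0.01346
  k=1: C(10,1)·0.35^1·0.65^9 = 0.07249
  k=2: C(10,2)·0.35^2·0.65^8 = 0.17565
P(X ≤ 2) = 0.26161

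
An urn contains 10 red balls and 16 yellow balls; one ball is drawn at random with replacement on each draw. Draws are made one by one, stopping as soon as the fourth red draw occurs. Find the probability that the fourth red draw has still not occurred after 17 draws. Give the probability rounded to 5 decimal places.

0.06007

Needing more than 17 draws ⇔ fewer than 4 successes in the first 17. With X ~ Binomial(17, 0.384615), P(Y > 17) = P(X ≤ 3).
  k=0: C(17,0)·0.384615^0·0.615385^17 = 0.0002603
  k=1: C(17,1)·0.384615^1·0.615385^16 = 0.0027658
  k=2: C(17,2)·0.384615^2·0.615385^15 = 0.0138290
  k=3: C(17,3)·0.384615^3·0.615385^14 = 0.0432157
P(X ≤ 3) = 0.0600709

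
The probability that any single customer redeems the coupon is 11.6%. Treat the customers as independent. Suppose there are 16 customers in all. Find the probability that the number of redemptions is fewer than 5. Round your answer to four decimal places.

0.9694

X ~ Binomial(16, 0.116); P(X ≤ 4) = Σ C(16,k) p^k (1−p)^(16−k) over k:
  k=0: C(16,0)·0.116^0·0.884^16 = 0.139071
  k=1: C(16,1)·0.116^1·0.884^15 = 0.291986
  k=2: C(16,2)·0.116^2·0.884^14 = 0.287362
  k=3: C(16,3)·0.116^3·0.884^13 = 0.175971
  k=4: C(16,4)·0.116^4·0.884^12 = 0.075047
Total = 0.969436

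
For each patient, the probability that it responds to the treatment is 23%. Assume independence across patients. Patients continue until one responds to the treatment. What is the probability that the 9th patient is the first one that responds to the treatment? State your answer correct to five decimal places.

0.02842

Geometric (trials to first success), p = 0.23.
P(Y = 9) = (1−p)^8 · p = 0.12357 · 0.23 = 0.0284219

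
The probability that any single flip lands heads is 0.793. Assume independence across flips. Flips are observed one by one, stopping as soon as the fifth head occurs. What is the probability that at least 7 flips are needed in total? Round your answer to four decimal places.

0.3618

Needing more than 6 flips ⇔ fewer than 5 successes in the first 6. With X ~ Binomial(6, 0.793), P(Y > 6) = P(X ≤ 4).
  k=0: C(6,0)·0.793^0·0.207^6 = 0.000079
  k=1: C(6,1)·0.793^1·0.207^5 = 0.001808
  k=2: C(6,2)·0.793^2·0.207^4 = 0.017319
  k=3: C(6,3)·0.793^3·0.207^3 = 0.088463
  k=4: C(6,4)·0.793^4·0.207^2 = 0.254170
P(X ≤ 4) = 0.361839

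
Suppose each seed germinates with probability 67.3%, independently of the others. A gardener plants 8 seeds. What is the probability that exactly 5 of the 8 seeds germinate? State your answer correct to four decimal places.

X ~ Binomial(n=8, p=0.673).
P(X=5) = C(8,5) · p^5 · (1−p)^3
= 56 · 0.13806 · 0.034966 = 0.270338

0.2703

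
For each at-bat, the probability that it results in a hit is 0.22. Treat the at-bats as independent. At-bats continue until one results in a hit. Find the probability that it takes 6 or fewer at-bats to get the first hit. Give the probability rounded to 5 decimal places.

0.77480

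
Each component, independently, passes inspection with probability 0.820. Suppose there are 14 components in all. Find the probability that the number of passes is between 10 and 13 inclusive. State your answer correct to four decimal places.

X ~ Binomial(14, 0.82); P(10 ≤ X ≤ 13) = Σ C(14,k) p^k (1−p)^(14−k) over k:
  k=10: C(14,10)·0.82^10·0.18^4 = 0.144432
  k=11: C(14,11)·0.82^11·0.18^3 = 0.239261
  k=12: C(14,12)·0.82^12·0.18^2 = 0.272491
  k=13: C(14,13)·0.82^13·0.18^1 = 0.190977
Total = 0.847160

0.8472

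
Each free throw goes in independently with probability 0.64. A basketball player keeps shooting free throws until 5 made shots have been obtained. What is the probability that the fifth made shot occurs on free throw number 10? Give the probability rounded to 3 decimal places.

Y = trial on which the fifth success occurs; negative binomial, r=5, p=0.64.
P(Y=10) = C(9,4) · p^5 · (1−p)^5
= 126 · 0.10737 · 0.0060466 = 0.08181

0.082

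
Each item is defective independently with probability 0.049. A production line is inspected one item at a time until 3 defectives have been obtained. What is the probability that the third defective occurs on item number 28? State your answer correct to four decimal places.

Y = trial on which the third success occurs; negative binomial, r=3, p=0.049.
P(Y=28) = C(27,2) · p^3 · (1−p)^25
= 351 · 0.00011765 · 0.28478 = 0.011760

0.0118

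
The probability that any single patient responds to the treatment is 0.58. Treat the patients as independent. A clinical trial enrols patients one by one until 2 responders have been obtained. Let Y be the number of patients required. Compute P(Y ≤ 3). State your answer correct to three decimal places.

0.619

Finishing within 3 patients ⇔ at least 2 successes in the first 3. With X ~ Binomial(3, 0.58), P(Y ≤ 3) = 1 − P(X ≤ 1).
  k=0: C(3,0)·0.58^0·0.42^3 = 0.07409
  k=1: C(3,1)·0.58^1·0.42^2 = 0.30694
1 − 0.38102 = 0.61898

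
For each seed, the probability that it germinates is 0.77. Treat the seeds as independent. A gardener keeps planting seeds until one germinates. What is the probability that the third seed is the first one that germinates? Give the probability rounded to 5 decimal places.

Geometric (trials to first success), p = 0.77.
P(Y = 3) = (1−p)^2 · p = 0.0529 · 0.77 = 0.0407330

0.04073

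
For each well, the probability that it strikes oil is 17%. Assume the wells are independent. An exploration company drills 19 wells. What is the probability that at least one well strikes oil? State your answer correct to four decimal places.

P(at least one) = 1 − P(none) = 1 − (1 − 0.17)^19
= 1 − 0.029006 = 0.970994

0.9710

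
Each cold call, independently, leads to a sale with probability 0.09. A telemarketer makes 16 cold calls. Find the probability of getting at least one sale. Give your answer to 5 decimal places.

0.77886

P(at least one) = 1 − P(none) = 1 − (1 − 0.09)^16
= 1 − 0.2211374 = 0.7788626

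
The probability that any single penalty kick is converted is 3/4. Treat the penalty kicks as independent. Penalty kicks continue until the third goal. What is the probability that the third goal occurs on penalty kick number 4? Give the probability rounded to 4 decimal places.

0.3164

Y = trial on which the third success occurs; negative binomial, r=3, p=0.75.
P(Y=4) = C(3,2) · p^3 · (1−p)^1
= 3 · 0.42188 · 0.25 = 0.316406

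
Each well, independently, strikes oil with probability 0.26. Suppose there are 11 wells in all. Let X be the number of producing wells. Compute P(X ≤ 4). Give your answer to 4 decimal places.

0.8687

X ~ Binomial(11, 0.26); P(X ≤ 4) = Σ C(11,k) p^k (1−p)^(11−k) over k:
  k=0: C(11,0)·0.26^0·0.74^11 = 0.036438
  k=1: C(11,1)·0.26^1·0.74^10 = 0.140826
  k=2: C(11,2)·0.26^2·0.74^9 = 0.247397
  k=3: C(11,3)·0.26^3·0.74^8 = 0.260770
  k=4: C(11,4)·0.26^4·0.74^7 = 0.183244
Total = 0.868675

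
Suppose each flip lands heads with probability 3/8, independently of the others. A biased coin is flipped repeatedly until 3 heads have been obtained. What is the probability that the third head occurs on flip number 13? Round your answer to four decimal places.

0.0317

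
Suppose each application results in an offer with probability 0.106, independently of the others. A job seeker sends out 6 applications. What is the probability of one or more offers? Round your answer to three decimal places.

0.489

P(at least one) = 1 − P(none) = 1 − (1 − 0.106)^6
= 1 − 0.51053 = 0.48947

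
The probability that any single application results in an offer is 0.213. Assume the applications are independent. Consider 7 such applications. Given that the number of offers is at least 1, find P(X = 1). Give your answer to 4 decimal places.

0.4357

X ~ Binomial(7, 0.213). Want P(X=1 | X≥1) = P(X=1) / P(X≥1).
P(X=1) = C(7,1)·0.213^1·0.787^6 = 0.354263
P(X≥1) = 1 − 0.186992 = 0.813008
Ratio = 0.354263 / 0.813008 = 0.435744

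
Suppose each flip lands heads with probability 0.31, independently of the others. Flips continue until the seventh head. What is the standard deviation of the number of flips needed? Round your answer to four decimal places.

Y = total flips until the seventh success; negative binomial with r=7, p=0.31.
SD(Y) = √[r(1−p)/p²] = √(50.260146) = 7.089439

7.0894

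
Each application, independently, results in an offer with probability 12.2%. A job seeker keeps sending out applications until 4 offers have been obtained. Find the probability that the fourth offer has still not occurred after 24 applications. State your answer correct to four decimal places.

0.6648

Needing more than 24 applications ⇔ fewer than 4 successes in the first 24. With X ~ Binomial(24, 0.122), P(Y > 24) = P(X ≤ 3).
  k=0: C(24,0)·0.122^0·0.878^24 = 0.044042
  k=1: C(24,1)·0.122^1·0.878^23 = 0.146874
  k=2: C(24,2)·0.122^2·0.878^22 = 0.234697
  k=3: C(24,3)·0.122^3·0.878^21 = 0.239152
P(X ≤ 3) = 0.664766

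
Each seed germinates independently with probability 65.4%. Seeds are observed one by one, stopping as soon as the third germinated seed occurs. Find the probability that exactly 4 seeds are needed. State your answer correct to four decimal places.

Y = trial on which the third success occurs; negative binomial, r=3, p=0.654.
P(Y=4) = C(3,2) · p^3 · (1−p)^1
= 3 · 0.27973 · 0.346 = 0.290356

0.2904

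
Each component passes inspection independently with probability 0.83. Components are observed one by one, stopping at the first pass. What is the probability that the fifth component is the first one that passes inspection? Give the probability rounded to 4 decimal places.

Geometric (trials to first success), p = 0.83.
P(Y = 5) = (1−p)^4 · p = 0.00083521 · 0.83 = 0.000693

0.0007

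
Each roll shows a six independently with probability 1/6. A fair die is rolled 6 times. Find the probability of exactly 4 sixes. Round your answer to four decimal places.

0.0080

X ~ Binomial(n=6, p=0.166667).
P(X=4) = C(6,4) · p^4 · (1−p)^2
= 15 · 0.0007716 · 0.69444 = 0.008038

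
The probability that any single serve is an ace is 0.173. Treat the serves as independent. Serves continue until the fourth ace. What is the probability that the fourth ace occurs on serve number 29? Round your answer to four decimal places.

Y = trial on which the fourth success occurs; negative binomial, r=4, p=0.173.
P(Y=29) = C(28,3) · p^4 · (1−p)^25
= 3276 · 0.00089575 · 0.0086624 = 0.025419

0.0254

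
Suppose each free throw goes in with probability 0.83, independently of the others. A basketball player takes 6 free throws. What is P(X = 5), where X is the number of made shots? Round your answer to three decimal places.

0.402

X ~ Binomial(n=6, p=0.83).
P(X=5) = C(6,5) · p^5 · (1−p)^1
= 6 · 0.3939 · 0.17 = 0.40178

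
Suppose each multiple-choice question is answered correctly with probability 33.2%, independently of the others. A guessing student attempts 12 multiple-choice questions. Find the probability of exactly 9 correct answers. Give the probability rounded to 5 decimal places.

0.00321

X ~ Binomial(n=12, p=0.332).
P(X=9) = C(12,9) · p^9 · (1−p)^3
= 220 · 4.9005e-05 · 0.29808 = 0.0032136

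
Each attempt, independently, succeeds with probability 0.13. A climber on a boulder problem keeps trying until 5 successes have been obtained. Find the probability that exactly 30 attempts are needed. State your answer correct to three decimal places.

Y = trial on which the fifth success occurs; negative binomial, r=5, p=0.13.
P(Y=30) = C(29,4) · p^5 · (1−p)^25
= 23751 · 3.7129e-05 · 0.03076 = 0.02713

0.027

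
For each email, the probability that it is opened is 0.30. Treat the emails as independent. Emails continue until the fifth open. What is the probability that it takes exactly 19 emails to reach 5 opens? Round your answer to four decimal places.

Y = trial on which the fifth success occurs; negative binomial, r=5, p=0.30.
P(Y=19) = C(18,4) · p^5 · (1−p)^14
= 3060 · 0.00243 · 0.0067822 = 0.050431

0.0504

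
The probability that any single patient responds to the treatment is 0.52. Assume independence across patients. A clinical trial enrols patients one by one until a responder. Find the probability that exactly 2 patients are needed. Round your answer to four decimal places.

Geometric (trials to first success), p = 0.52.
P(Y = 2) = (1−p)^1 · p = 0.48 · 0.52 = 0.249600

0.2496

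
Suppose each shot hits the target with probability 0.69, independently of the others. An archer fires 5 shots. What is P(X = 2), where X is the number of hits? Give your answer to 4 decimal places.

0.1418

X ~ Binomial(n=5, p=0.69).
P(X=2) = C(5,2) · p^2 · (1−p)^3
= 10 · 0.4761 · 0.029791 = 0.141835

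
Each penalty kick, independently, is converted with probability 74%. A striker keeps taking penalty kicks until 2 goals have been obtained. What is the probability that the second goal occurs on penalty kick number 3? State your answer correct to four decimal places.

0.2848

Y = trial on which the second success occurs; negative binomial, r=2, p=0.74.
P(Y=3) = C(2,1) · p^2 · (1−p)^1
= 2 · 0.5476 · 0.26 = 0.284752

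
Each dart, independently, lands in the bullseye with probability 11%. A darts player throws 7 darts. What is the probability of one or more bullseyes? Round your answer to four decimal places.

0.5577

P(at least one) = 1 − P(none) = 1 − (1 − 0.11)^7
= 1 − 0.442313 = 0.557687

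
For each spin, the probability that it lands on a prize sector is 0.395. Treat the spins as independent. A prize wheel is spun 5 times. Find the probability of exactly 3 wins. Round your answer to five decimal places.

X ~ Binomial(n=5, p=0.395).
P(X=3) = C(5,3) · p^3 · (1−p)^2
= 10 · 0.06163 · 0.36602 = 0.2255807

0.22558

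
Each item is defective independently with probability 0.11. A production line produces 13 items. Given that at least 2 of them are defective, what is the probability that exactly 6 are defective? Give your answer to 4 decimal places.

0.0031

X ~ Binomial(13, 0.11). Want P(X=6 | X≥2) = P(X=6) / P(X≥2).
P(X=6) = C(13,6)·0.11^6·0.89^7 = 0.001345
P(X≥2) = 1 − 0.219821 − 0.353196 = 0.426982
Ratio = 0.001345 / 0.426982 = 0.003149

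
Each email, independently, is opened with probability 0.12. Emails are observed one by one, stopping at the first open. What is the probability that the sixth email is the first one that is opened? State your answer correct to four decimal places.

0.0633

Geometric (trials to first success), p = 0.12.
P(Y = 6) = (1−p)^5 · p = 0.52773 · 0.12 = 0.063328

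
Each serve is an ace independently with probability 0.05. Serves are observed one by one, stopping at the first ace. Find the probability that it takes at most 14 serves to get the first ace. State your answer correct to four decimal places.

0.5123

Y = number of serves to the first success; geometric, p = 0.05.
P(Y ≤ 14) = 1 − (1−p)^14 = 1 − 0.487675 = 0.512325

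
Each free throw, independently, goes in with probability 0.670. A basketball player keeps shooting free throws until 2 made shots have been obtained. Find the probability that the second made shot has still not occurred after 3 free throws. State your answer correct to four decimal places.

Needing more than 3 free throws ⇔ fewer than 2 successes in the first 3. With X ~ Binomial(3, 0.67), P(Y > 3) = P(X ≤ 1).
  k=0: C(3,0)·0.67^0·0.33^3 = 0.035937
  k=1: C(3,1)·0.67^1·0.33^2 = 0.218889
P(X ≤ 1) = 0.254826

0.2548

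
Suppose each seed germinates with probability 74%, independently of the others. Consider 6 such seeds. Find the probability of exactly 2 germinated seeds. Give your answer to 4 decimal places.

X ~ Binomial(n=6, p=0.74).
P(X=2) = C(6,2) · p^2 · (1−p)^4
= 15 · 0.5476 · 0.0045698 = 0.037536

0.0375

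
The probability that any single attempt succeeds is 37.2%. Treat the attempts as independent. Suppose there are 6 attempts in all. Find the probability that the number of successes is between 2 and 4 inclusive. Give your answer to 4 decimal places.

X ~ Binomial(6, 0.372); P(2 ≤ X ≤ 4) = Σ C(6,k) p^k (1−p)^(6−k) over k:
  k=2: C(6,2)·0.372^2·0.628^4 = 0.322861
  k=3: C(6,3)·0.372^3·0.628^3 = 0.254999
  k=4: C(6,4)·0.372^4·0.628^2 = 0.113288
Total = 0.691147

0.6911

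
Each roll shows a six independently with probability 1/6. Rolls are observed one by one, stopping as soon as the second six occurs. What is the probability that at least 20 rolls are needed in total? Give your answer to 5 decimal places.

0.15024

Needing more than 19 rolls ⇔ fewer than 2 successes in the first 19. With X ~ Binomial(19, 0.166667), P(Y > 19) = P(X ≤ 1).
  k=0: C(19,0)·0.166667^0·0.833333^19 = 0.0313009
  k=1: C(19,1)·0.166667^1·0.833333^18 = 0.1189433
P(X ≤ 1) = 0.1502441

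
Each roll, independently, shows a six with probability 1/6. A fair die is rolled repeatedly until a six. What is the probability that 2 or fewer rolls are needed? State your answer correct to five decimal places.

0.30556

Y = number of rolls to the first success; geometric, p = 0.166667.
P(Y ≤ 2) = 1 − (1−p)^2 = 1 − 0.6944444 = 0.3055556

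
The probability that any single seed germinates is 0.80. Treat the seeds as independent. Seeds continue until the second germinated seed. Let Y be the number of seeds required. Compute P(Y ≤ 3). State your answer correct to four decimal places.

Finishing within 3 seeds ⇔ at least 2 successes in the first 3. With X ~ Binomial(3, 0.80), P(Y ≤ 3) = 1 − P(X ≤ 1).
  k=0: C(3,0)·0.80^0·0.20^3 = 0.008000
  k=1: C(3,1)·0.80^1·0.20^2 = 0.096000
1 − 0.104000 = 0.896000

0.8960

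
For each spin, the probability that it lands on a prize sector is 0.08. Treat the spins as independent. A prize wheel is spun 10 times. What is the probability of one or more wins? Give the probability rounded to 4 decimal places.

0.5656

P(at least one) = 1 − P(none) = 1 − (1 − 0.08)^10
= 1 − 0.434388 = 0.565612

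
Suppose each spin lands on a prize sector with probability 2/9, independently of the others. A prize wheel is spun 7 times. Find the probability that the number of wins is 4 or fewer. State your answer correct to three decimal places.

0.992

X ~ Binomial(7, 0.222222); P(X ≤ 4) = Σ C(7,k) p^k (1−p)^(7−k) over k:
  k=0: C(7,0)·0.222222^0·0.777778^7 = 0.17218
  k=1: C(7,1)·0.222222^1·0.777778^6 = 0.34436
  k=2: C(7,2)·0.222222^2·0.777778^5 = 0.29517
  k=3: C(7,3)·0.222222^3·0.777778^4 = 0.14056
  k=4: C(7,4)·0.222222^4·0.777778^3 = 0.04016
Total = 0.99243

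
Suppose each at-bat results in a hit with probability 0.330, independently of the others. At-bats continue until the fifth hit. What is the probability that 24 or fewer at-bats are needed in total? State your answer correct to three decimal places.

Finishing within 24 at-bats ⇔ at least 5 successes in the first 24. With X ~ Binomial(24, 0.33), P(Y ≤ 24) = 1 − P(X ≤ 4).
  k=0: C(24,0)·0.33^0·0.67^24 = 0.00007
  k=1: C(24,1)·0.33^1·0.67^23 = 0.00079
  k=2: C(24,2)·0.33^2·0.67^22 = 0.00448
  k=3: C(24,3)·0.33^3·0.67^21 = 0.01619
  k=4: C(24,4)·0.33^4·0.67^20 = 0.04187
1 − 0.06341 = 0.93659

0.937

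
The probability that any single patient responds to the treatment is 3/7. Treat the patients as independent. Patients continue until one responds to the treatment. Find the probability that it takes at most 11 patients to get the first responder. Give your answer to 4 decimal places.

0.9979

Y = number of patients to the first success; geometric, p = 0.428571.
P(Y ≤ 11) = 1 − (1−p)^11 = 1 − 0.002121 = 0.997879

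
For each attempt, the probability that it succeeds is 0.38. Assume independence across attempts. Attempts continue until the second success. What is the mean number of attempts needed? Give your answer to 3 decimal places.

Y = total attempts until the second success; negative binomial with r=2, p=0.38.
E[Y] = r / p = 2 / 0.38 = 5.26316

5.263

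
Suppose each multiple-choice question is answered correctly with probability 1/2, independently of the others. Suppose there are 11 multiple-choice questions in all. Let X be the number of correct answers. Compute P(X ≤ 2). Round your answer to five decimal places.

0.03271

X ~ Binomial(11, 0.50); P(X ≤ 2) = Σ C(11,k) p^k (1−p)^(11−k) over k:
  k=0: C(11,0)·0.50^0·0.50^11 = 0.0004883
  k=1: C(11,1)·0.50^1·0.50^10 = 0.0053711
  k=2: C(11,2)·0.50^2·0.50^9 = 0.0268555
Total = 0.0327148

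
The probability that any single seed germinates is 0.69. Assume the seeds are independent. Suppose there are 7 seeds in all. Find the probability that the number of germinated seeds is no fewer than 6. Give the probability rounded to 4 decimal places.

0.3086

X ~ Binomial(7, 0.69); P(X ≥ 6) = Σ C(7,k) p^k (1−p)^(7−k) over k:
  k=6: C(7,6)·0.69^6·0.31^1 = 0.234182
  k=7: C(7,7)·0.69^7·0.31^0 = 0.074464
Total = 0.308646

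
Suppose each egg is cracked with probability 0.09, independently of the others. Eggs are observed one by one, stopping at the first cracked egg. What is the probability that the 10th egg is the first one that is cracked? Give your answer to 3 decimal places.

0.039

Geometric (trials to first success), p = 0.09.
P(Y = 10) = (1−p)^9 · p = 0.42793 · 0.09 = 0.03851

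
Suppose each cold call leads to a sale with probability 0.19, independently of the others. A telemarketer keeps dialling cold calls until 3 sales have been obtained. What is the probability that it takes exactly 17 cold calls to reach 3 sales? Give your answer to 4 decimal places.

0.0431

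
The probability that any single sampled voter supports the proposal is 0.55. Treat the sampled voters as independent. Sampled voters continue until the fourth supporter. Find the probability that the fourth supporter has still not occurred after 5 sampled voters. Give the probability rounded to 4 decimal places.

Needing more than 5 sampled voters ⇔ fewer than 4 successes in the first 5. With X ~ Binomial(5, 0.55), P(Y > 5) = P(X ≤ 3).
  k=0: C(5,0)·0.55^0·0.45^5 = 0.018453
  k=1: C(5,1)·0.55^1·0.45^4 = 0.112767
  k=2: C(5,2)·0.55^2·0.45^3 = 0.275653
  k=3: C(5,3)·0.55^3·0.45^2 = 0.336909
P(X ≤ 3) = 0.743783

0.7438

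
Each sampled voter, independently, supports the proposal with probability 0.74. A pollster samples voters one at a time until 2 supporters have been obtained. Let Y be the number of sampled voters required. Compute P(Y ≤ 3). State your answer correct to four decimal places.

Finishing within 3 sampled voters ⇔ at least 2 successes in the first 3. With X ~ Binomial(3, 0.74), P(Y ≤ 3) = 1 − P(X ≤ 1).
  k=0: C(3,0)·0.74^0·0.26^3 = 0.017576
  k=1: C(3,1)·0.74^1·0.26^2 = 0.150072
1 − 0.167648 = 0.832352

0.8324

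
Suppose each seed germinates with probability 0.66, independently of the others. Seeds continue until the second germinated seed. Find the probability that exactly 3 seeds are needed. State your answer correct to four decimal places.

Y = trial on which the second success occurs; negative binomial, r=2, p=0.66.
P(Y=3) = C(2,1) · p^2 · (1−p)^1
= 2 · 0.4356 · 0.34 = 0.296208

0.2962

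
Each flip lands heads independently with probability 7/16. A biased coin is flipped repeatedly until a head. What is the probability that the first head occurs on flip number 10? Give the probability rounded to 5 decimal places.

0.00247

Geometric (trials to first success), p = 0.4375.
P(Y = 10) = (1−p)^9 · p = 0.0056377 · 0.4375 = 0.0024665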